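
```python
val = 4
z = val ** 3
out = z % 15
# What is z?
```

Trace (tracking z):
val = 4  # -> val = 4
z = val ** 3  # -> z = 64
out = z % 15  # -> out = 4

Answer: 64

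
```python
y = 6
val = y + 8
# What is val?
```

Answer: 14

Derivation:
Trace (tracking val):
y = 6  # -> y = 6
val = y + 8  # -> val = 14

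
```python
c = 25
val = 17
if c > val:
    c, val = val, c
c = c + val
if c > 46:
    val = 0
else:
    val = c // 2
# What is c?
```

Answer: 42

Derivation:
Trace (tracking c):
c = 25  # -> c = 25
val = 17  # -> val = 17
if c > val:  # condition is True
    c, val = (val, c)  # -> c = 17, val = 25
c = c + val  # -> c = 42
if c > 46:  # condition is False
else:
    val = c // 2  # -> val = 21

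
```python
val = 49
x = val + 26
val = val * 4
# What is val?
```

Answer: 196

Derivation:
Trace (tracking val):
val = 49  # -> val = 49
x = val + 26  # -> x = 75
val = val * 4  # -> val = 196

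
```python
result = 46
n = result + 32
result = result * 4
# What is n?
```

Trace (tracking n):
result = 46  # -> result = 46
n = result + 32  # -> n = 78
result = result * 4  # -> result = 184

Answer: 78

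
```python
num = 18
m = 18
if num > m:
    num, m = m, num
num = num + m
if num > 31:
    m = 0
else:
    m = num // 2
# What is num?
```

Trace (tracking num):
num = 18  # -> num = 18
m = 18  # -> m = 18
if num > m:  # condition is False
num = num + m  # -> num = 36
if num > 31:  # condition is True
    m = 0  # -> m = 0

Answer: 36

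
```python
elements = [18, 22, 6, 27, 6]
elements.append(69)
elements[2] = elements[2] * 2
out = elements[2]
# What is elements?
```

Trace (tracking elements):
elements = [18, 22, 6, 27, 6]  # -> elements = [18, 22, 6, 27, 6]
elements.append(69)  # -> elements = [18, 22, 6, 27, 6, 69]
elements[2] = elements[2] * 2  # -> elements = [18, 22, 12, 27, 6, 69]
out = elements[2]  # -> out = 12

Answer: [18, 22, 12, 27, 6, 69]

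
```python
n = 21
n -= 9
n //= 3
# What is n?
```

Answer: 4

Derivation:
Trace (tracking n):
n = 21  # -> n = 21
n -= 9  # -> n = 12
n //= 3  # -> n = 4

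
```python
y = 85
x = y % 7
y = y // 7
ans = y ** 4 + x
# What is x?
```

Trace (tracking x):
y = 85  # -> y = 85
x = y % 7  # -> x = 1
y = y // 7  # -> y = 12
ans = y ** 4 + x  # -> ans = 20737

Answer: 1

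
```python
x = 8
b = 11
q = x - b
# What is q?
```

Answer: -3

Derivation:
Trace (tracking q):
x = 8  # -> x = 8
b = 11  # -> b = 11
q = x - b  # -> q = -3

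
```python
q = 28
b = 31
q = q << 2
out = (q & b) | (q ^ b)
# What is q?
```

Trace (tracking q):
q = 28  # -> q = 28
b = 31  # -> b = 31
q = q << 2  # -> q = 112
out = q & b | q ^ b  # -> out = 127

Answer: 112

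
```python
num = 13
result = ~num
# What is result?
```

Answer: -14

Derivation:
Trace (tracking result):
num = 13  # -> num = 13
result = ~num  # -> result = -14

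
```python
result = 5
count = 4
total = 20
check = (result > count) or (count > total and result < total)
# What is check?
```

Answer: True

Derivation:
Trace (tracking check):
result = 5  # -> result = 5
count = 4  # -> count = 4
total = 20  # -> total = 20
check = result > count or (count > total and result < total)  # -> check = True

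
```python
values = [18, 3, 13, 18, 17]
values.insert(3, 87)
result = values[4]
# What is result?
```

Trace (tracking result):
values = [18, 3, 13, 18, 17]  # -> values = [18, 3, 13, 18, 17]
values.insert(3, 87)  # -> values = [18, 3, 13, 87, 18, 17]
result = values[4]  # -> result = 18

Answer: 18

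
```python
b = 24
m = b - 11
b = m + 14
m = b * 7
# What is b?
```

Answer: 27

Derivation:
Trace (tracking b):
b = 24  # -> b = 24
m = b - 11  # -> m = 13
b = m + 14  # -> b = 27
m = b * 7  # -> m = 189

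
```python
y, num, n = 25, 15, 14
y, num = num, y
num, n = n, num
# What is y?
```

Answer: 15

Derivation:
Trace (tracking y):
y, num, n = (25, 15, 14)  # -> y = 25, num = 15, n = 14
y, num = (num, y)  # -> y = 15, num = 25
num, n = (n, num)  # -> num = 14, n = 25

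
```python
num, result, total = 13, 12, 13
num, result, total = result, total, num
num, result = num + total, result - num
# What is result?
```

Trace (tracking result):
num, result, total = (13, 12, 13)  # -> num = 13, result = 12, total = 13
num, result, total = (result, total, num)  # -> num = 12, result = 13, total = 13
num, result = (num + total, result - num)  # -> num = 25, result = 1

Answer: 1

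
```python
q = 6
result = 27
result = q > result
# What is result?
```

Trace (tracking result):
q = 6  # -> q = 6
result = 27  # -> result = 27
result = q > result  # -> result = False

Answer: False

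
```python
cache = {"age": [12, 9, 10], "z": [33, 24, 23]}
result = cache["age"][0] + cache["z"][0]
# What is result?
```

Trace (tracking result):
cache = {'age': [12, 9, 10], 'z': [33, 24, 23]}  # -> cache = {'age': [12, 9, 10], 'z': [33, 24, 23]}
result = cache['age'][0] + cache['z'][0]  # -> result = 45

Answer: 45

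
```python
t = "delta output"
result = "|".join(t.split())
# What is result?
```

Answer: 'delta|output'

Derivation:
Trace (tracking result):
t = 'delta output'  # -> t = 'delta output'
result = '|'.join(t.split())  # -> result = 'delta|output'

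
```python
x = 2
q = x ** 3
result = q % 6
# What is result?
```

Trace (tracking result):
x = 2  # -> x = 2
q = x ** 3  # -> q = 8
result = q % 6  # -> result = 2

Answer: 2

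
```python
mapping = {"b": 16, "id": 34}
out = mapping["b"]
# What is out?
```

Answer: 16

Derivation:
Trace (tracking out):
mapping = {'b': 16, 'id': 34}  # -> mapping = {'b': 16, 'id': 34}
out = mapping['b']  # -> out = 16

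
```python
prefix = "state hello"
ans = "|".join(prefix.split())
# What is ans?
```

Trace (tracking ans):
prefix = 'state hello'  # -> prefix = 'state hello'
ans = '|'.join(prefix.split())  # -> ans = 'state|hello'

Answer: 'state|hello'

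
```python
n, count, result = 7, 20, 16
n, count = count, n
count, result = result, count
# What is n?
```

Trace (tracking n):
n, count, result = (7, 20, 16)  # -> n = 7, count = 20, result = 16
n, count = (count, n)  # -> n = 20, count = 7
count, result = (result, count)  # -> count = 16, result = 7

Answer: 20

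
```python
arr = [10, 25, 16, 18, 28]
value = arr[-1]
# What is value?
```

Trace (tracking value):
arr = [10, 25, 16, 18, 28]  # -> arr = [10, 25, 16, 18, 28]
value = arr[-1]  # -> value = 28

Answer: 28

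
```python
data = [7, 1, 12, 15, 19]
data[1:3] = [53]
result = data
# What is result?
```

Trace (tracking result):
data = [7, 1, 12, 15, 19]  # -> data = [7, 1, 12, 15, 19]
data[1:3] = [53]  # -> data = [7, 53, 15, 19]
result = data  # -> result = [7, 53, 15, 19]

Answer: [7, 53, 15, 19]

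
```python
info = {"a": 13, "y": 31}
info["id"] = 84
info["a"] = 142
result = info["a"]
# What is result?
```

Trace (tracking result):
info = {'a': 13, 'y': 31}  # -> info = {'a': 13, 'y': 31}
info['id'] = 84  # -> info = {'a': 13, 'y': 31, 'id': 84}
info['a'] = 142  # -> info = {'a': 142, 'y': 31, 'id': 84}
result = info['a']  # -> result = 142

Answer: 142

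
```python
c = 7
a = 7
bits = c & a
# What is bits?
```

Trace (tracking bits):
c = 7  # -> c = 7
a = 7  # -> a = 7
bits = c & a  # -> bits = 7

Answer: 7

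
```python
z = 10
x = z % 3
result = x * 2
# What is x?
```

Trace (tracking x):
z = 10  # -> z = 10
x = z % 3  # -> x = 1
result = x * 2  # -> result = 2

Answer: 1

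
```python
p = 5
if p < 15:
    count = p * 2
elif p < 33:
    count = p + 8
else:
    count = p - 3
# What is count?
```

Trace (tracking count):
p = 5  # -> p = 5
if p < 15:  # condition is True
    count = p * 2  # -> count = 10

Answer: 10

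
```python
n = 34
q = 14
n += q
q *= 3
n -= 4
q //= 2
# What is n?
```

Trace (tracking n):
n = 34  # -> n = 34
q = 14  # -> q = 14
n += q  # -> n = 48
q *= 3  # -> q = 42
n -= 4  # -> n = 44
q //= 2  # -> q = 21

Answer: 44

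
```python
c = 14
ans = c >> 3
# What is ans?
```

Answer: 1

Derivation:
Trace (tracking ans):
c = 14  # -> c = 14
ans = c >> 3  # -> ans = 1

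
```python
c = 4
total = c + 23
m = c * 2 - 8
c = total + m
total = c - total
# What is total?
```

Trace (tracking total):
c = 4  # -> c = 4
total = c + 23  # -> total = 27
m = c * 2 - 8  # -> m = 0
c = total + m  # -> c = 27
total = c - total  # -> total = 0

Answer: 0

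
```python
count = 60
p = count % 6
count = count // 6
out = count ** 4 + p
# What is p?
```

Answer: 0

Derivation:
Trace (tracking p):
count = 60  # -> count = 60
p = count % 6  # -> p = 0
count = count // 6  # -> count = 10
out = count ** 4 + p  # -> out = 10000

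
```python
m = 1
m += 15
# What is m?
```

Trace (tracking m):
m = 1  # -> m = 1
m += 15  # -> m = 16

Answer: 16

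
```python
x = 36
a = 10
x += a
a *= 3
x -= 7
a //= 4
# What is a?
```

Answer: 7

Derivation:
Trace (tracking a):
x = 36  # -> x = 36
a = 10  # -> a = 10
x += a  # -> x = 46
a *= 3  # -> a = 30
x -= 7  # -> x = 39
a //= 4  # -> a = 7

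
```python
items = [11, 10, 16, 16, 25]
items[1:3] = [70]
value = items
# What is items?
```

Trace (tracking items):
items = [11, 10, 16, 16, 25]  # -> items = [11, 10, 16, 16, 25]
items[1:3] = [70]  # -> items = [11, 70, 16, 25]
value = items  # -> value = [11, 70, 16, 25]

Answer: [11, 70, 16, 25]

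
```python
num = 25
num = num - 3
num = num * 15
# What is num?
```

Trace (tracking num):
num = 25  # -> num = 25
num = num - 3  # -> num = 22
num = num * 15  # -> num = 330

Answer: 330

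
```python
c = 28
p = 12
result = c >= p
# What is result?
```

Trace (tracking result):
c = 28  # -> c = 28
p = 12  # -> p = 12
result = c >= p  # -> result = True

Answer: True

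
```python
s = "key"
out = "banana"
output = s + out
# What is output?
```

Trace (tracking output):
s = 'key'  # -> s = 'key'
out = 'banana'  # -> out = 'banana'
output = s + out  # -> output = 'keybanana'

Answer: 'keybanana'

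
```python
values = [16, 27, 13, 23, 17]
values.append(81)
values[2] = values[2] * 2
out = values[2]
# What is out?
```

Answer: 26

Derivation:
Trace (tracking out):
values = [16, 27, 13, 23, 17]  # -> values = [16, 27, 13, 23, 17]
values.append(81)  # -> values = [16, 27, 13, 23, 17, 81]
values[2] = values[2] * 2  # -> values = [16, 27, 26, 23, 17, 81]
out = values[2]  # -> out = 26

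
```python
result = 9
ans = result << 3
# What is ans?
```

Trace (tracking ans):
result = 9  # -> result = 9
ans = result << 3  # -> ans = 72

Answer: 72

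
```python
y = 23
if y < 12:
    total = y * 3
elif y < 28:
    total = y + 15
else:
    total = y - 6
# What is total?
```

Trace (tracking total):
y = 23  # -> y = 23
if y < 12:  # condition is False
elif y < 28:  # condition is True
    total = y + 15  # -> total = 38

Answer: 38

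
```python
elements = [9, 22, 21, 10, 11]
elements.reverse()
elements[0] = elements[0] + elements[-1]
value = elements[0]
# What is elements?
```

Trace (tracking elements):
elements = [9, 22, 21, 10, 11]  # -> elements = [9, 22, 21, 10, 11]
elements.reverse()  # -> elements = [11, 10, 21, 22, 9]
elements[0] = elements[0] + elements[-1]  # -> elements = [20, 10, 21, 22, 9]
value = elements[0]  # -> value = 20

Answer: [20, 10, 21, 22, 9]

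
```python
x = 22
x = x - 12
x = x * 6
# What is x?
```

Trace (tracking x):
x = 22  # -> x = 22
x = x - 12  # -> x = 10
x = x * 6  # -> x = 60

Answer: 60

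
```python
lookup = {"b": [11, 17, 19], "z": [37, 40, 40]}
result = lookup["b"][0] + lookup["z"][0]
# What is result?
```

Answer: 48

Derivation:
Trace (tracking result):
lookup = {'b': [11, 17, 19], 'z': [37, 40, 40]}  # -> lookup = {'b': [11, 17, 19], 'z': [37, 40, 40]}
result = lookup['b'][0] + lookup['z'][0]  # -> result = 48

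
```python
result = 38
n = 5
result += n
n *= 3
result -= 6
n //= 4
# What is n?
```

Trace (tracking n):
result = 38  # -> result = 38
n = 5  # -> n = 5
result += n  # -> result = 43
n *= 3  # -> n = 15
result -= 6  # -> result = 37
n //= 4  # -> n = 3

Answer: 3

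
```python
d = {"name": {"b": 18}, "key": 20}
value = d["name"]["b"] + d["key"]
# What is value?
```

Answer: 38

Derivation:
Trace (tracking value):
d = {'name': {'b': 18}, 'key': 20}  # -> d = {'name': {'b': 18}, 'key': 20}
value = d['name']['b'] + d['key']  # -> value = 38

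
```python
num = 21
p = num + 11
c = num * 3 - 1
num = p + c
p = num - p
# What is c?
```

Trace (tracking c):
num = 21  # -> num = 21
p = num + 11  # -> p = 32
c = num * 3 - 1  # -> c = 62
num = p + c  # -> num = 94
p = num - p  # -> p = 62

Answer: 62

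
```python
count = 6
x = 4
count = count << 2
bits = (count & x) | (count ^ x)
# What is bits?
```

Answer: 28

Derivation:
Trace (tracking bits):
count = 6  # -> count = 6
x = 4  # -> x = 4
count = count << 2  # -> count = 24
bits = count & x | count ^ x  # -> bits = 28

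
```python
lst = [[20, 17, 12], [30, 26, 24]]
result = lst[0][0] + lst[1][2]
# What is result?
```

Trace (tracking result):
lst = [[20, 17, 12], [30, 26, 24]]  # -> lst = [[20, 17, 12], [30, 26, 24]]
result = lst[0][0] + lst[1][2]  # -> result = 44

Answer: 44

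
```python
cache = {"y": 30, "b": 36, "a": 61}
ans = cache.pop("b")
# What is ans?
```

Trace (tracking ans):
cache = {'y': 30, 'b': 36, 'a': 61}  # -> cache = {'y': 30, 'b': 36, 'a': 61}
ans = cache.pop('b')  # -> ans = 36

Answer: 36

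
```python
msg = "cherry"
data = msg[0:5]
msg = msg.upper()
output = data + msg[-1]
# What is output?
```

Trace (tracking output):
msg = 'cherry'  # -> msg = 'cherry'
data = msg[0:5]  # -> data = 'cherr'
msg = msg.upper()  # -> msg = 'CHERRY'
output = data + msg[-1]  # -> output = 'cherrY'

Answer: 'cherrY'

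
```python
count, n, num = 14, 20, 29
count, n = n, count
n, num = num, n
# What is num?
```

Trace (tracking num):
count, n, num = (14, 20, 29)  # -> count = 14, n = 20, num = 29
count, n = (n, count)  # -> count = 20, n = 14
n, num = (num, n)  # -> n = 29, num = 14

Answer: 14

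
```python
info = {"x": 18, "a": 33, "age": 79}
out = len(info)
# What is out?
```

Trace (tracking out):
info = {'x': 18, 'a': 33, 'age': 79}  # -> info = {'x': 18, 'a': 33, 'age': 79}
out = len(info)  # -> out = 3

Answer: 3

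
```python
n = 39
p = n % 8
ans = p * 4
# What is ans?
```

Answer: 28

Derivation:
Trace (tracking ans):
n = 39  # -> n = 39
p = n % 8  # -> p = 7
ans = p * 4  # -> ans = 28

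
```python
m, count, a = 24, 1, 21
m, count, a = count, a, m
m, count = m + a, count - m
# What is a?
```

Trace (tracking a):
m, count, a = (24, 1, 21)  # -> m = 24, count = 1, a = 21
m, count, a = (count, a, m)  # -> m = 1, count = 21, a = 24
m, count = (m + a, count - m)  # -> m = 25, count = 20

Answer: 24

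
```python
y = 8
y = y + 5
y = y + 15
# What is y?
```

Trace (tracking y):
y = 8  # -> y = 8
y = y + 5  # -> y = 13
y = y + 15  # -> y = 28

Answer: 28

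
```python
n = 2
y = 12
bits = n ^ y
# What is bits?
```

Trace (tracking bits):
n = 2  # -> n = 2
y = 12  # -> y = 12
bits = n ^ y  # -> bits = 14

Answer: 14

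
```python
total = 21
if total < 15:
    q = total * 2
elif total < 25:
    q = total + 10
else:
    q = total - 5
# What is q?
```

Trace (tracking q):
total = 21  # -> total = 21
if total < 15:  # condition is False
elif total < 25:  # condition is True
    q = total + 10  # -> q = 31

Answer: 31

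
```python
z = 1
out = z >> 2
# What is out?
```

Trace (tracking out):
z = 1  # -> z = 1
out = z >> 2  # -> out = 0

Answer: 0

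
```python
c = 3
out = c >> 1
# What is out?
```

Trace (tracking out):
c = 3  # -> c = 3
out = c >> 1  # -> out = 1

Answer: 1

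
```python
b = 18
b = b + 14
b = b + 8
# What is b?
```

Trace (tracking b):
b = 18  # -> b = 18
b = b + 14  # -> b = 32
b = b + 8  # -> b = 40

Answer: 40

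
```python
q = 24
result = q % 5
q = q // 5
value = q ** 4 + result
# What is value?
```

Answer: 260

Derivation:
Trace (tracking value):
q = 24  # -> q = 24
result = q % 5  # -> result = 4
q = q // 5  # -> q = 4
value = q ** 4 + result  # -> value = 260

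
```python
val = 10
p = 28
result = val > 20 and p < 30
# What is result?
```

Trace (tracking result):
val = 10  # -> val = 10
p = 28  # -> p = 28
result = val > 20 and p < 30  # -> result = False

Answer: False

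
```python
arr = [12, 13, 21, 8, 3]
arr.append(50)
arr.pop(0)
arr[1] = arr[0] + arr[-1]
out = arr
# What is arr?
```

Trace (tracking arr):
arr = [12, 13, 21, 8, 3]  # -> arr = [12, 13, 21, 8, 3]
arr.append(50)  # -> arr = [12, 13, 21, 8, 3, 50]
arr.pop(0)  # -> arr = [13, 21, 8, 3, 50]
arr[1] = arr[0] + arr[-1]  # -> arr = [13, 63, 8, 3, 50]
out = arr  # -> out = [13, 63, 8, 3, 50]

Answer: [13, 63, 8, 3, 50]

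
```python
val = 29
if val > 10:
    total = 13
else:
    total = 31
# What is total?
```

Answer: 13

Derivation:
Trace (tracking total):
val = 29  # -> val = 29
if val > 10:  # condition is True
    total = 13  # -> total = 13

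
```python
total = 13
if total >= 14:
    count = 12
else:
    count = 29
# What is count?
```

Answer: 29

Derivation:
Trace (tracking count):
total = 13  # -> total = 13
if total >= 14:  # condition is False
else:
    count = 29  # -> count = 29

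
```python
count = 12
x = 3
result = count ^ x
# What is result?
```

Answer: 15

Derivation:
Trace (tracking result):
count = 12  # -> count = 12
x = 3  # -> x = 3
result = count ^ x  # -> result = 15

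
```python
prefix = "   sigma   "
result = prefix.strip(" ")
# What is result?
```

Trace (tracking result):
prefix = '   sigma   '  # -> prefix = '   sigma   '
result = prefix.strip(' ')  # -> result = 'sigma'

Answer: 'sigma'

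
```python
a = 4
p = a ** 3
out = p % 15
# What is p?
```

Trace (tracking p):
a = 4  # -> a = 4
p = a ** 3  # -> p = 64
out = p % 15  # -> out = 4

Answer: 64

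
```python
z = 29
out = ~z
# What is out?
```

Answer: -30

Derivation:
Trace (tracking out):
z = 29  # -> z = 29
out = ~z  # -> out = -30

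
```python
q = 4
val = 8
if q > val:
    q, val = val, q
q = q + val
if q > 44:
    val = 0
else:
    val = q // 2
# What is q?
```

Answer: 12

Derivation:
Trace (tracking q):
q = 4  # -> q = 4
val = 8  # -> val = 8
if q > val:  # condition is False
q = q + val  # -> q = 12
if q > 44:  # condition is False
else:
    val = q // 2  # -> val = 6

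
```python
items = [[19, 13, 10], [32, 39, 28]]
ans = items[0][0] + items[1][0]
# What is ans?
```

Answer: 51

Derivation:
Trace (tracking ans):
items = [[19, 13, 10], [32, 39, 28]]  # -> items = [[19, 13, 10], [32, 39, 28]]
ans = items[0][0] + items[1][0]  # -> ans = 51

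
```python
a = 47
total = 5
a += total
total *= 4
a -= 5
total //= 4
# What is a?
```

Trace (tracking a):
a = 47  # -> a = 47
total = 5  # -> total = 5
a += total  # -> a = 52
total *= 4  # -> total = 20
a -= 5  # -> a = 47
total //= 4  # -> total = 5

Answer: 47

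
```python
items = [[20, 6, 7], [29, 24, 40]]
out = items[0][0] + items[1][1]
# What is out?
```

Trace (tracking out):
items = [[20, 6, 7], [29, 24, 40]]  # -> items = [[20, 6, 7], [29, 24, 40]]
out = items[0][0] + items[1][1]  # -> out = 44

Answer: 44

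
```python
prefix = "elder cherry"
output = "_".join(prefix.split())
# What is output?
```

Trace (tracking output):
prefix = 'elder cherry'  # -> prefix = 'elder cherry'
output = '_'.join(prefix.split())  # -> output = 'elder_cherry'

Answer: 'elder_cherry'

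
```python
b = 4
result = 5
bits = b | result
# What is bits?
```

Trace (tracking bits):
b = 4  # -> b = 4
result = 5  # -> result = 5
bits = b | result  # -> bits = 5

Answer: 5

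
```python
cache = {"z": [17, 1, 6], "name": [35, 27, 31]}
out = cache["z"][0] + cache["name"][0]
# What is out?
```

Trace (tracking out):
cache = {'z': [17, 1, 6], 'name': [35, 27, 31]}  # -> cache = {'z': [17, 1, 6], 'name': [35, 27, 31]}
out = cache['z'][0] + cache['name'][0]  # -> out = 52

Answer: 52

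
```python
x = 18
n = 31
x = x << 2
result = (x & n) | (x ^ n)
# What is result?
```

Trace (tracking result):
x = 18  # -> x = 18
n = 31  # -> n = 31
x = x << 2  # -> x = 72
result = x & n | x ^ n  # -> result = 95

Answer: 95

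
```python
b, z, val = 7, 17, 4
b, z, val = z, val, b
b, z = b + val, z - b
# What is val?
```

Trace (tracking val):
b, z, val = (7, 17, 4)  # -> b = 7, z = 17, val = 4
b, z, val = (z, val, b)  # -> b = 17, z = 4, val = 7
b, z = (b + val, z - b)  # -> b = 24, z = -13

Answer: 7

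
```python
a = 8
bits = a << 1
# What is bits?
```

Trace (tracking bits):
a = 8  # -> a = 8
bits = a << 1  # -> bits = 16

Answer: 16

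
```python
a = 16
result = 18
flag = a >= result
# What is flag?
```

Answer: False

Derivation:
Trace (tracking flag):
a = 16  # -> a = 16
result = 18  # -> result = 18
flag = a >= result  # -> flag = False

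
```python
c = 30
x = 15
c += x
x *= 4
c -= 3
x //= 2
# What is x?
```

Trace (tracking x):
c = 30  # -> c = 30
x = 15  # -> x = 15
c += x  # -> c = 45
x *= 4  # -> x = 60
c -= 3  # -> c = 42
x //= 2  # -> x = 30

Answer: 30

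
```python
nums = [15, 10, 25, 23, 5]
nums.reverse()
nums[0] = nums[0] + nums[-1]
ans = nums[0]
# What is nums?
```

Trace (tracking nums):
nums = [15, 10, 25, 23, 5]  # -> nums = [15, 10, 25, 23, 5]
nums.reverse()  # -> nums = [5, 23, 25, 10, 15]
nums[0] = nums[0] + nums[-1]  # -> nums = [20, 23, 25, 10, 15]
ans = nums[0]  # -> ans = 20

Answer: [20, 23, 25, 10, 15]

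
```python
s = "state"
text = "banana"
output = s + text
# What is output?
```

Trace (tracking output):
s = 'state'  # -> s = 'state'
text = 'banana'  # -> text = 'banana'
output = s + text  # -> output = 'statebanana'

Answer: 'statebanana'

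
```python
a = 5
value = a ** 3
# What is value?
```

Trace (tracking value):
a = 5  # -> a = 5
value = a ** 3  # -> value = 125

Answer: 125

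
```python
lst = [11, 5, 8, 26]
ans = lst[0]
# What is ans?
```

Answer: 11

Derivation:
Trace (tracking ans):
lst = [11, 5, 8, 26]  # -> lst = [11, 5, 8, 26]
ans = lst[0]  # -> ans = 11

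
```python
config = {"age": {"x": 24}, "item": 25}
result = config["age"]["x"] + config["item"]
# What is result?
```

Trace (tracking result):
config = {'age': {'x': 24}, 'item': 25}  # -> config = {'age': {'x': 24}, 'item': 25}
result = config['age']['x'] + config['item']  # -> result = 49

Answer: 49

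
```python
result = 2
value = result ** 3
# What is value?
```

Trace (tracking value):
result = 2  # -> result = 2
value = result ** 3  # -> value = 8

Answer: 8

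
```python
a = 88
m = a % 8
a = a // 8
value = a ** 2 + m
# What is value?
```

Trace (tracking value):
a = 88  # -> a = 88
m = a % 8  # -> m = 0
a = a // 8  # -> a = 11
value = a ** 2 + m  # -> value = 121

Answer: 121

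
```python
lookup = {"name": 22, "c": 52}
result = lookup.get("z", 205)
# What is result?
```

Trace (tracking result):
lookup = {'name': 22, 'c': 52}  # -> lookup = {'name': 22, 'c': 52}
result = lookup.get('z', 205)  # -> result = 205

Answer: 205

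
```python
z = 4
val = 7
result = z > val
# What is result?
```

Trace (tracking result):
z = 4  # -> z = 4
val = 7  # -> val = 7
result = z > val  # -> result = False

Answer: False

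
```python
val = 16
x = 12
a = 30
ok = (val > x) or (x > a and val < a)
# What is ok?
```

Answer: True

Derivation:
Trace (tracking ok):
val = 16  # -> val = 16
x = 12  # -> x = 12
a = 30  # -> a = 30
ok = val > x or (x > a and val < a)  # -> ok = True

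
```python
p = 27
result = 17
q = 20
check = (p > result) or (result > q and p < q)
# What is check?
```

Answer: True

Derivation:
Trace (tracking check):
p = 27  # -> p = 27
result = 17  # -> result = 17
q = 20  # -> q = 20
check = p > result or (result > q and p < q)  # -> check = True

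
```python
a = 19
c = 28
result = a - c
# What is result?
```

Trace (tracking result):
a = 19  # -> a = 19
c = 28  # -> c = 28
result = a - c  # -> result = -9

Answer: -9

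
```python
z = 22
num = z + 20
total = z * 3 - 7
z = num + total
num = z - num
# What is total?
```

Answer: 59

Derivation:
Trace (tracking total):
z = 22  # -> z = 22
num = z + 20  # -> num = 42
total = z * 3 - 7  # -> total = 59
z = num + total  # -> z = 101
num = z - num  # -> num = 59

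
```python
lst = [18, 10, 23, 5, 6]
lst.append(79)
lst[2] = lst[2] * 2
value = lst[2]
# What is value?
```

Trace (tracking value):
lst = [18, 10, 23, 5, 6]  # -> lst = [18, 10, 23, 5, 6]
lst.append(79)  # -> lst = [18, 10, 23, 5, 6, 79]
lst[2] = lst[2] * 2  # -> lst = [18, 10, 46, 5, 6, 79]
value = lst[2]  # -> value = 46

Answer: 46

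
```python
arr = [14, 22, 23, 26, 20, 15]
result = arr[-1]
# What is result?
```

Answer: 15

Derivation:
Trace (tracking result):
arr = [14, 22, 23, 26, 20, 15]  # -> arr = [14, 22, 23, 26, 20, 15]
result = arr[-1]  # -> result = 15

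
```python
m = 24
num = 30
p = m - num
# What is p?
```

Answer: -6

Derivation:
Trace (tracking p):
m = 24  # -> m = 24
num = 30  # -> num = 30
p = m - num  # -> p = -6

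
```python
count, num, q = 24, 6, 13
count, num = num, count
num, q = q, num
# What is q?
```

Answer: 24

Derivation:
Trace (tracking q):
count, num, q = (24, 6, 13)  # -> count = 24, num = 6, q = 13
count, num = (num, count)  # -> count = 6, num = 24
num, q = (q, num)  # -> num = 13, q = 24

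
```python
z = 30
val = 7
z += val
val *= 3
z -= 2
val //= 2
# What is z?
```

Answer: 35

Derivation:
Trace (tracking z):
z = 30  # -> z = 30
val = 7  # -> val = 7
z += val  # -> z = 37
val *= 3  # -> val = 21
z -= 2  # -> z = 35
val //= 2  # -> val = 10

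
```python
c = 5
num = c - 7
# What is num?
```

Trace (tracking num):
c = 5  # -> c = 5
num = c - 7  # -> num = -2

Answer: -2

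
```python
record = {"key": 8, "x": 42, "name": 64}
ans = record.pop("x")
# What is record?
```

Answer: {'key': 8, 'name': 64}

Derivation:
Trace (tracking record):
record = {'key': 8, 'x': 42, 'name': 64}  # -> record = {'key': 8, 'x': 42, 'name': 64}
ans = record.pop('x')  # -> ans = 42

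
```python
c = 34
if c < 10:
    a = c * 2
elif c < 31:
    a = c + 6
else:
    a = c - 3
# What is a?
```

Trace (tracking a):
c = 34  # -> c = 34
if c < 10:  # condition is False
elif c < 31:  # condition is False
else:
    a = c - 3  # -> a = 31

Answer: 31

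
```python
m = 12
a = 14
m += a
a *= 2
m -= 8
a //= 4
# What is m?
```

Trace (tracking m):
m = 12  # -> m = 12
a = 14  # -> a = 14
m += a  # -> m = 26
a *= 2  # -> a = 28
m -= 8  # -> m = 18
a //= 4  # -> a = 7

Answer: 18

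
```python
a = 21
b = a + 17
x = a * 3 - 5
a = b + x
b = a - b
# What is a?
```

Trace (tracking a):
a = 21  # -> a = 21
b = a + 17  # -> b = 38
x = a * 3 - 5  # -> x = 58
a = b + x  # -> a = 96
b = a - b  # -> b = 58

Answer: 96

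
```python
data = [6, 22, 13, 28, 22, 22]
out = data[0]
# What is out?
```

Trace (tracking out):
data = [6, 22, 13, 28, 22, 22]  # -> data = [6, 22, 13, 28, 22, 22]
out = data[0]  # -> out = 6

Answer: 6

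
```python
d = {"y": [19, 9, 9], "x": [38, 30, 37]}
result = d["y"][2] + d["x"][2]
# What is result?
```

Answer: 46

Derivation:
Trace (tracking result):
d = {'y': [19, 9, 9], 'x': [38, 30, 37]}  # -> d = {'y': [19, 9, 9], 'x': [38, 30, 37]}
result = d['y'][2] + d['x'][2]  # -> result = 46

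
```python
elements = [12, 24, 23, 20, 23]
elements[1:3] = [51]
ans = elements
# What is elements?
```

Answer: [12, 51, 20, 23]

Derivation:
Trace (tracking elements):
elements = [12, 24, 23, 20, 23]  # -> elements = [12, 24, 23, 20, 23]
elements[1:3] = [51]  # -> elements = [12, 51, 20, 23]
ans = elements  # -> ans = [12, 51, 20, 23]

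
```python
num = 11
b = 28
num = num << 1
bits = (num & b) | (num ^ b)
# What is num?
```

Trace (tracking num):
num = 11  # -> num = 11
b = 28  # -> b = 28
num = num << 1  # -> num = 22
bits = num & b | num ^ b  # -> bits = 30

Answer: 22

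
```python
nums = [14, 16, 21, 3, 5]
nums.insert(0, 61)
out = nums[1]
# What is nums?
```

Trace (tracking nums):
nums = [14, 16, 21, 3, 5]  # -> nums = [14, 16, 21, 3, 5]
nums.insert(0, 61)  # -> nums = [61, 14, 16, 21, 3, 5]
out = nums[1]  # -> out = 14

Answer: [61, 14, 16, 21, 3, 5]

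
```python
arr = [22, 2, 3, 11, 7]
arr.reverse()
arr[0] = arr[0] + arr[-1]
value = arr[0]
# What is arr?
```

Answer: [29, 11, 3, 2, 22]

Derivation:
Trace (tracking arr):
arr = [22, 2, 3, 11, 7]  # -> arr = [22, 2, 3, 11, 7]
arr.reverse()  # -> arr = [7, 11, 3, 2, 22]
arr[0] = arr[0] + arr[-1]  # -> arr = [29, 11, 3, 2, 22]
value = arr[0]  # -> value = 29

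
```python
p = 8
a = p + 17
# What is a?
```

Trace (tracking a):
p = 8  # -> p = 8
a = p + 17  # -> a = 25

Answer: 25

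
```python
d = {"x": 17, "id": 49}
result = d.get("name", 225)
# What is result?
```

Trace (tracking result):
d = {'x': 17, 'id': 49}  # -> d = {'x': 17, 'id': 49}
result = d.get('name', 225)  # -> result = 225

Answer: 225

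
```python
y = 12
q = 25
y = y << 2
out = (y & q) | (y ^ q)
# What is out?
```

Answer: 57

Derivation:
Trace (tracking out):
y = 12  # -> y = 12
q = 25  # -> q = 25
y = y << 2  # -> y = 48
out = y & q | y ^ q  # -> out = 57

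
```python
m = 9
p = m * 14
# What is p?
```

Trace (tracking p):
m = 9  # -> m = 9
p = m * 14  # -> p = 126

Answer: 126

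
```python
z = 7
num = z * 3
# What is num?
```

Answer: 21

Derivation:
Trace (tracking num):
z = 7  # -> z = 7
num = z * 3  # -> num = 21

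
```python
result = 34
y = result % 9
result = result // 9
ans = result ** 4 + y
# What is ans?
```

Trace (tracking ans):
result = 34  # -> result = 34
y = result % 9  # -> y = 7
result = result // 9  # -> result = 3
ans = result ** 4 + y  # -> ans = 88

Answer: 88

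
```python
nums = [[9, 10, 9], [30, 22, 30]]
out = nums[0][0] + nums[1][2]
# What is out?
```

Answer: 39

Derivation:
Trace (tracking out):
nums = [[9, 10, 9], [30, 22, 30]]  # -> nums = [[9, 10, 9], [30, 22, 30]]
out = nums[0][0] + nums[1][2]  # -> out = 39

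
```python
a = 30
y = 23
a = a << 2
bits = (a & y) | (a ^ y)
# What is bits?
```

Trace (tracking bits):
a = 30  # -> a = 30
y = 23  # -> y = 23
a = a << 2  # -> a = 120
bits = a & y | a ^ y  # -> bits = 127

Answer: 127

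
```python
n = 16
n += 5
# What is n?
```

Answer: 21

Derivation:
Trace (tracking n):
n = 16  # -> n = 16
n += 5  # -> n = 21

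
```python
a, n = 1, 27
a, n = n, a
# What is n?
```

Answer: 1

Derivation:
Trace (tracking n):
a, n = (1, 27)  # -> a = 1, n = 27
a, n = (n, a)  # -> a = 27, n = 1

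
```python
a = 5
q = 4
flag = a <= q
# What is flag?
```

Trace (tracking flag):
a = 5  # -> a = 5
q = 4  # -> q = 4
flag = a <= q  # -> flag = False

Answer: False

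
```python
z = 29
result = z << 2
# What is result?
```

Answer: 116

Derivation:
Trace (tracking result):
z = 29  # -> z = 29
result = z << 2  # -> result = 116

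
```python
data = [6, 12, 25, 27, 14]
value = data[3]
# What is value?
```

Answer: 27

Derivation:
Trace (tracking value):
data = [6, 12, 25, 27, 14]  # -> data = [6, 12, 25, 27, 14]
value = data[3]  # -> value = 27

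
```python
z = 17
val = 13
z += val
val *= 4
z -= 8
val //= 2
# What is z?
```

Trace (tracking z):
z = 17  # -> z = 17
val = 13  # -> val = 13
z += val  # -> z = 30
val *= 4  # -> val = 52
z -= 8  # -> z = 22
val //= 2  # -> val = 26

Answer: 22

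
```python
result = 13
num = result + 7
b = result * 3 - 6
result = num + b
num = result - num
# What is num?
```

Trace (tracking num):
result = 13  # -> result = 13
num = result + 7  # -> num = 20
b = result * 3 - 6  # -> b = 33
result = num + b  # -> result = 53
num = result - num  # -> num = 33

Answer: 33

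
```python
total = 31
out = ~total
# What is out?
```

Answer: -32

Derivation:
Trace (tracking out):
total = 31  # -> total = 31
out = ~total  # -> out = -32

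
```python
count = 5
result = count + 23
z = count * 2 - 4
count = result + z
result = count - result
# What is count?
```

Trace (tracking count):
count = 5  # -> count = 5
result = count + 23  # -> result = 28
z = count * 2 - 4  # -> z = 6
count = result + z  # -> count = 34
result = count - result  # -> result = 6

Answer: 34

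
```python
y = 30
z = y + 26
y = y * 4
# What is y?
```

Answer: 120

Derivation:
Trace (tracking y):
y = 30  # -> y = 30
z = y + 26  # -> z = 56
y = y * 4  # -> y = 120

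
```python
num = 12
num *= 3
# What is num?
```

Trace (tracking num):
num = 12  # -> num = 12
num *= 3  # -> num = 36

Answer: 36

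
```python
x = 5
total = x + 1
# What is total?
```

Answer: 6

Derivation:
Trace (tracking total):
x = 5  # -> x = 5
total = x + 1  # -> total = 6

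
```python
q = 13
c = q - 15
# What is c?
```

Trace (tracking c):
q = 13  # -> q = 13
c = q - 15  # -> c = -2

Answer: -2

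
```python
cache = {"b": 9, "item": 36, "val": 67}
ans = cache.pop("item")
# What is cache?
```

Trace (tracking cache):
cache = {'b': 9, 'item': 36, 'val': 67}  # -> cache = {'b': 9, 'item': 36, 'val': 67}
ans = cache.pop('item')  # -> ans = 36

Answer: {'b': 9, 'val': 67}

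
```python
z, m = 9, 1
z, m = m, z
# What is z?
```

Trace (tracking z):
z, m = (9, 1)  # -> z = 9, m = 1
z, m = (m, z)  # -> z = 1, m = 9

Answer: 1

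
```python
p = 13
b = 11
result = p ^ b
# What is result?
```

Answer: 6

Derivation:
Trace (tracking result):
p = 13  # -> p = 13
b = 11  # -> b = 11
result = p ^ b  # -> result = 6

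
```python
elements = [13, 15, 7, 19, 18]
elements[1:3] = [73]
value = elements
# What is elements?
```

Answer: [13, 73, 19, 18]

Derivation:
Trace (tracking elements):
elements = [13, 15, 7, 19, 18]  # -> elements = [13, 15, 7, 19, 18]
elements[1:3] = [73]  # -> elements = [13, 73, 19, 18]
value = elements  # -> value = [13, 73, 19, 18]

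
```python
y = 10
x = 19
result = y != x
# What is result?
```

Answer: True

Derivation:
Trace (tracking result):
y = 10  # -> y = 10
x = 19  # -> x = 19
result = y != x  # -> result = True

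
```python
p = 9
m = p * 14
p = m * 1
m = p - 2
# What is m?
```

Answer: 124

Derivation:
Trace (tracking m):
p = 9  # -> p = 9
m = p * 14  # -> m = 126
p = m * 1  # -> p = 126
m = p - 2  # -> m = 124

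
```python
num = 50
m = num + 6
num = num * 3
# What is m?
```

Trace (tracking m):
num = 50  # -> num = 50
m = num + 6  # -> m = 56
num = num * 3  # -> num = 150

Answer: 56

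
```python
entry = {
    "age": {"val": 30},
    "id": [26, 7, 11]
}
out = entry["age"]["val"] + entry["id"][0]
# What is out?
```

Trace (tracking out):
entry = {'age': {'val': 30}, 'id': [26, 7, 11]}  # -> entry = {'age': {'val': 30}, 'id': [26, 7, 11]}
out = entry['age']['val'] + entry['id'][0]  # -> out = 56

Answer: 56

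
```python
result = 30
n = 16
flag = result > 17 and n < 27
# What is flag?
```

Trace (tracking flag):
result = 30  # -> result = 30
n = 16  # -> n = 16
flag = result > 17 and n < 27  # -> flag = True

Answer: True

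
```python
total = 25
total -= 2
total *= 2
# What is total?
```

Trace (tracking total):
total = 25  # -> total = 25
total -= 2  # -> total = 23
total *= 2  # -> total = 46

Answer: 46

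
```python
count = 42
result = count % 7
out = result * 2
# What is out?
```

Trace (tracking out):
count = 42  # -> count = 42
result = count % 7  # -> result = 0
out = result * 2  # -> out = 0

Answer: 0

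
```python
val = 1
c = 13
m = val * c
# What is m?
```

Answer: 13

Derivation:
Trace (tracking m):
val = 1  # -> val = 1
c = 13  # -> c = 13
m = val * c  # -> m = 13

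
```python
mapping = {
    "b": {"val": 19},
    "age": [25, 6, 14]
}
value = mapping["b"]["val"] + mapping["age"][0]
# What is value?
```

Answer: 44

Derivation:
Trace (tracking value):
mapping = {'b': {'val': 19}, 'age': [25, 6, 14]}  # -> mapping = {'b': {'val': 19}, 'age': [25, 6, 14]}
value = mapping['b']['val'] + mapping['age'][0]  # -> value = 44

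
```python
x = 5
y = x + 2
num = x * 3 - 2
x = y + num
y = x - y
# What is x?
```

Trace (tracking x):
x = 5  # -> x = 5
y = x + 2  # -> y = 7
num = x * 3 - 2  # -> num = 13
x = y + num  # -> x = 20
y = x - y  # -> y = 13

Answer: 20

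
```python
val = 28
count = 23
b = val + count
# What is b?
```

Trace (tracking b):
val = 28  # -> val = 28
count = 23  # -> count = 23
b = val + count  # -> b = 51

Answer: 51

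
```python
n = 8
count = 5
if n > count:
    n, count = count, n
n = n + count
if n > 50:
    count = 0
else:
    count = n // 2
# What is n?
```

Trace (tracking n):
n = 8  # -> n = 8
count = 5  # -> count = 5
if n > count:  # condition is True
    n, count = (count, n)  # -> n = 5, count = 8
n = n + count  # -> n = 13
if n > 50:  # condition is False
else:
    count = n // 2  # -> count = 6

Answer: 13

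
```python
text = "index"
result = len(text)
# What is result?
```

Trace (tracking result):
text = 'index'  # -> text = 'index'
result = len(text)  # -> result = 5

Answer: 5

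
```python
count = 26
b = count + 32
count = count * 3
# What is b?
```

Trace (tracking b):
count = 26  # -> count = 26
b = count + 32  # -> b = 58
count = count * 3  # -> count = 78

Answer: 58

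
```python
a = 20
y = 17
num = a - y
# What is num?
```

Trace (tracking num):
a = 20  # -> a = 20
y = 17  # -> y = 17
num = a - y  # -> num = 3

Answer: 3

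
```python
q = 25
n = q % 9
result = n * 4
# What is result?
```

Answer: 28

Derivation:
Trace (tracking result):
q = 25  # -> q = 25
n = q % 9  # -> n = 7
result = n * 4  # -> result = 28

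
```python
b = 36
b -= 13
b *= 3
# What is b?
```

Answer: 69

Derivation:
Trace (tracking b):
b = 36  # -> b = 36
b -= 13  # -> b = 23
b *= 3  # -> b = 69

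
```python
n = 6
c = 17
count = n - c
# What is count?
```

Answer: -11

Derivation:
Trace (tracking count):
n = 6  # -> n = 6
c = 17  # -> c = 17
count = n - c  # -> count = -11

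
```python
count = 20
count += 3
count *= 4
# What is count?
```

Answer: 92

Derivation:
Trace (tracking count):
count = 20  # -> count = 20
count += 3  # -> count = 23
count *= 4  # -> count = 92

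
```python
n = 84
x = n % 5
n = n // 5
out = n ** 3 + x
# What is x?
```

Trace (tracking x):
n = 84  # -> n = 84
x = n % 5  # -> x = 4
n = n // 5  # -> n = 16
out = n ** 3 + x  # -> out = 4100

Answer: 4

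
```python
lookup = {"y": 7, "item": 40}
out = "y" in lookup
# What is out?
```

Answer: True

Derivation:
Trace (tracking out):
lookup = {'y': 7, 'item': 40}  # -> lookup = {'y': 7, 'item': 40}
out = 'y' in lookup  # -> out = True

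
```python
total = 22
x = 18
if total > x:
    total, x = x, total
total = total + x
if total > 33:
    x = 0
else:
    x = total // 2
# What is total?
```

Answer: 40

Derivation:
Trace (tracking total):
total = 22  # -> total = 22
x = 18  # -> x = 18
if total > x:  # condition is True
    total, x = (x, total)  # -> total = 18, x = 22
total = total + x  # -> total = 40
if total > 33:  # condition is True
    x = 0  # -> x = 0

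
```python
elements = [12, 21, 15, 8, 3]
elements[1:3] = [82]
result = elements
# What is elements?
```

Trace (tracking elements):
elements = [12, 21, 15, 8, 3]  # -> elements = [12, 21, 15, 8, 3]
elements[1:3] = [82]  # -> elements = [12, 82, 8, 3]
result = elements  # -> result = [12, 82, 8, 3]

Answer: [12, 82, 8, 3]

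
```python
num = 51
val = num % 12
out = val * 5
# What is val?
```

Answer: 3

Derivation:
Trace (tracking val):
num = 51  # -> num = 51
val = num % 12  # -> val = 3
out = val * 5  # -> out = 15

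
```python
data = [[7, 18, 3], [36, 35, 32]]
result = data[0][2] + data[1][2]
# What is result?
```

Trace (tracking result):
data = [[7, 18, 3], [36, 35, 32]]  # -> data = [[7, 18, 3], [36, 35, 32]]
result = data[0][2] + data[1][2]  # -> result = 35

Answer: 35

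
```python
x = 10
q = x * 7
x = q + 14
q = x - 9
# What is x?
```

Trace (tracking x):
x = 10  # -> x = 10
q = x * 7  # -> q = 70
x = q + 14  # -> x = 84
q = x - 9  # -> q = 75

Answer: 84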